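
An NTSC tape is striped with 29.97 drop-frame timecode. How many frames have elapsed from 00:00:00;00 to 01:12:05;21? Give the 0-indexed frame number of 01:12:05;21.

129641

Complete 10-minute blocks: 7, each 17982 frames → 125874.
Remaining 2 whole minutes in the current block: 1800 + 1 × 1798 = 3598 frames.
Within the current minute: 5 × 30 + 21 − 2 = 169 (labels ;00/;01 skipped at this minute). Total = 125874 + 3598 + 169 = 129641.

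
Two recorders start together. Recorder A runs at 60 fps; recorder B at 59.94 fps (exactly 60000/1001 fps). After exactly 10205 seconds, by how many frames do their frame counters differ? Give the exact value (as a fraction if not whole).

A emits 60 × 10205 = 612300 frames; B emits 60000/1001 × 10205 = 47100000/77.
Difference = 47100/77 frames (≈ 611.6883); B is behind A.

47100/77 frames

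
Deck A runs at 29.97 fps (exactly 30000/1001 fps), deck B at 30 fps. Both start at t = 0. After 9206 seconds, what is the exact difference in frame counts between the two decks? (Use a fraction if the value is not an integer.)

A emits 30000/1001 × 9206 = 276180000/1001 frames; B emits 30 × 9206 = 276180.
Difference = 276180/1001 frames (≈ 275.9041); B is ahead of A.

276180/1001 frames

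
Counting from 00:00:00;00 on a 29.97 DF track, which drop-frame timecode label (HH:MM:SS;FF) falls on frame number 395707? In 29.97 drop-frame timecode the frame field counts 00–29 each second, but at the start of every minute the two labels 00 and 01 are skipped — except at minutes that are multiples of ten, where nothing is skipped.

Each 10-minute DF block holds 10 × 60 × 30 − 9 × 2 = 17982 frames. 395707 ÷ 17982 → 22 full blocks, remainder 103.
Within the partial block the first minute is 1800 frames and each further minute 1798, so 0 further minute boundaries passed. Total skipped labels = 18 × 22 + 2 × 0 = 396.
Non-drop label index = 395707 + 396 = 396103; at 30 labels/s that is 03:40:03:13, i.e. DF 03:40:03;13.

03:40:03;13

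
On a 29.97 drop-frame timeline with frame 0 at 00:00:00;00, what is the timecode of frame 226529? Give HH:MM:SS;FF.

02:05:58;15

Ten DF minutes hold 17982 frames, so frame 226529 lies in block 12 (frames 215784–233765) with 10745 frames into that block.
The block's first minute is 1800 frames and the rest 1798 each; 10745 frames reaches minute 5, so 12 × 18 + 5 × 2 = 226 labels have been skipped so far.
Adding those back, label number 226529 + 226 = 226755 at 30 labels/s is 7558 s + 15 f = 2 h 5 min 58 s frame 15, i.e. 02:05:58;15.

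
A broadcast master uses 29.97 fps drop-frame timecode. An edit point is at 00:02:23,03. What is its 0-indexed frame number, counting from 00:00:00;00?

Complete 10-minute blocks: 0, each 17982 frames → 0.
Remaining 2 whole minutes in the current block: 1800 + 1 × 1798 = 3598 frames.
Within the current minute: 23 × 30 + 3 − 2 = 691 (labels ;00/;01 skipped at this minute). Total = 0 + 3598 + 691 = 4289.

4289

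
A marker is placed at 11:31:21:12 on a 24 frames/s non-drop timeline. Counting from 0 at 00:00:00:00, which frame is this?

995556

Total seconds to the label: (11 × 3600 + 31 × 60 + 21) = 41481.
Frame index = 41481 × 24 + 12 = 995556.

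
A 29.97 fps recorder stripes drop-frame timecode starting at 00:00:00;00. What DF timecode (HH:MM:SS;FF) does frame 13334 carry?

00:07:24;28

Each 10-minute DF block holds 10 × 60 × 30 − 9 × 2 = 17982 frames. 13334 ÷ 17982 → 0 full blocks, remainder 13334.
Within the partial block the first minute is 1800 frames and each further minute 1798, so 7 further minute boundaries passed. Total skipped labels = 18 × 0 + 2 × 7 = 14.
Non-drop label index = 13334 + 14 = 13348; at 30 labels/s that is 00:07:24:28, i.e. DF 00:07:24;28.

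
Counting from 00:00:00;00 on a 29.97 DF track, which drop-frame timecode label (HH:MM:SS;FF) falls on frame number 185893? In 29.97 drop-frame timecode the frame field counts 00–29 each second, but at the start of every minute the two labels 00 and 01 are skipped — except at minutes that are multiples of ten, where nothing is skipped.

Each 10-minute DF block holds 10 × 60 × 30 − 9 × 2 = 17982 frames. 185893 ÷ 17982 → 10 full blocks, remainder 6073.
Within the partial block the first minute is 1800 frames and each further minute 1798, so 3 further minute boundaries passed. Total skipped labels = 18 × 10 + 2 × 3 = 186.
Non-drop label index = 185893 + 186 = 186079; at 30 labels/s that is 01:43:22:19, i.e. DF 01:43:22;19.

01:43:22;19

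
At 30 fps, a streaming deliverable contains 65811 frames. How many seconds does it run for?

Running time = 65811 / (30) = 2193.7 s.

2193.7 seconds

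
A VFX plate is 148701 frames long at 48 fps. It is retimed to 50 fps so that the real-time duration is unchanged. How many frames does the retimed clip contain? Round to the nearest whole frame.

Frames at target rate = 148701 × (50) / (48) = 1239175/8 ≈ 154896.875.
Nearest whole frame: 154897.

154897 frames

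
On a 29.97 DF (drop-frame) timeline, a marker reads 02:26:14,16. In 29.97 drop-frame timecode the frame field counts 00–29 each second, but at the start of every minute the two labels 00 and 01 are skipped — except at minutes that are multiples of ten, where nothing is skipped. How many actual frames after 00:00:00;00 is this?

Complete 10-minute blocks: 14, each 17982 frames → 251748.
Remaining 6 whole minutes in the current block: 1800 + 5 × 1798 = 10790 frames.
Within the current minute: 14 × 30 + 16 − 2 = 434 (labels ;00/;01 skipped at this minute). Total = 251748 + 10790 + 434 = 262972.

262972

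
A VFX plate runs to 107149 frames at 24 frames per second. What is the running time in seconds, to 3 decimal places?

Running time = 107149 × 1/24 = 107149/24 s ≈ 4464.542 s.

4464.542 seconds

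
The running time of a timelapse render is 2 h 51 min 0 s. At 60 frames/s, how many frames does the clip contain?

2 h 51 min 0 s = 10260 s.
Frames = 10260 × 60 = 615600.

615600 frames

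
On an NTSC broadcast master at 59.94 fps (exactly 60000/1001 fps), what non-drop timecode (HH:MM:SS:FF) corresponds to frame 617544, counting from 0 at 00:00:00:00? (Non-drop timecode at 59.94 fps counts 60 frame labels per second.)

02:51:32:24

617544 ÷ 60 = 10292 full seconds, remainder 24 frames.
10292 s = 2 h 51 min 32 s.
Timecode: 02:51:32:24.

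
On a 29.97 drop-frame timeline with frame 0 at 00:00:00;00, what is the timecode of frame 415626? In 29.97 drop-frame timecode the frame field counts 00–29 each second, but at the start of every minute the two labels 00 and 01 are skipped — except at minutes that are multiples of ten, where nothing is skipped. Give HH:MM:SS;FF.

03:51:08;02

Ten DF minutes hold 17982 frames, so frame 415626 lies in block 23 (frames 413586–431567) with 2040 frames into that block.
The block's first minute is 1800 frames and the rest 1798 each; 2040 frames reaches minute 1, so 23 × 18 + 1 × 2 = 416 labels have been skipped so far.
Adding those back, label number 415626 + 416 = 416042 at 30 labels/s is 13868 s + 2 f = 3 h 51 min 8 s frame 2, i.e. 03:51:08;02.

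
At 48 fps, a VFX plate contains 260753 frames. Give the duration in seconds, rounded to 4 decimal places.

5432.3542 seconds

Running time = 260753 × 1/48 = 260753/48 s ≈ 5432.3542 s.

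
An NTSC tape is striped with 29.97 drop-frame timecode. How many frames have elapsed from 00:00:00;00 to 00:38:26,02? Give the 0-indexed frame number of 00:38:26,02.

As if non-drop at 30 labels/s: (0 × 3600 + 38 × 60 + 26) × 30 + 2 = 69182.
Minute boundaries passed: 38; those not divisible by 10: 38 − 3 = 35; dropped labels = 2 × 35 = 70.
Actual frame index = 69182 − 70 = 69112.

69112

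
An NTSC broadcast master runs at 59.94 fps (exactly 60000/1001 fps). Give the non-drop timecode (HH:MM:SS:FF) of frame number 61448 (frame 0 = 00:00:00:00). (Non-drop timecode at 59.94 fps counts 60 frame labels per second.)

00:17:04:08

61448 ÷ 60 = 1024 full seconds, remainder 8 frames.
1024 s = 0 h 17 min 4 s.
Timecode: 00:17:04:08.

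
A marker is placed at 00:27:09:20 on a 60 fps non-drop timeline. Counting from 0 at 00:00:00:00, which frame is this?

Total seconds to the label: (0 × 3600 + 27 × 60 + 9) = 1629.
Frame index = 1629 × 60 + 20 = 97760.

97760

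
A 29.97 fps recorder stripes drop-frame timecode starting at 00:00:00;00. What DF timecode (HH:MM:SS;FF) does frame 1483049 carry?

Each 10-minute DF block holds 10 × 60 × 30 − 9 × 2 = 17982 frames. 1483049 ÷ 17982 → 82 full blocks, remainder 8525.
Within the partial block the first minute is 1800 frames and each further minute 1798, so 4 further minute boundaries passed. Total skipped labels = 18 × 82 + 2 × 4 = 1484.
Non-drop label index = 1483049 + 1484 = 1484533; at 30 labels/s that is 13:44:44:13, i.e. DF 13:44:44;13.

13:44:44;13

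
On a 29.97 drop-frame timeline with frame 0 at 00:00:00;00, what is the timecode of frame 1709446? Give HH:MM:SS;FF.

Ten DF minutes hold 17982 frames, so frame 1709446 lies in block 95 (frames 1708290–1726271) with 1156 frames into that block.
The block's first minute is 1800 frames and the rest 1798 each; 1156 frames reaches minute 0, so 95 × 18 + 0 × 2 = 1710 labels have been skipped so far.
Adding those back, label number 1709446 + 1710 = 1711156 at 30 labels/s is 57038 s + 16 f = 15 h 50 min 38 s frame 16, i.e. 15:50:38;16.

15:50:38;16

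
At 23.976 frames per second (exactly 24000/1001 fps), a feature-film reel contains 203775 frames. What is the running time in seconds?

8499.115625 seconds

Running time = 203775 / (24000/1001) = 8499.115625 s.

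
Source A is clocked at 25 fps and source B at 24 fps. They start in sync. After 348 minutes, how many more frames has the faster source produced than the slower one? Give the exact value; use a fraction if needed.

348 min = 20880 s.
A emits 25 × 20880 = 522000 frames; B emits 24 × 20880 = 501120.
Difference = 20880 frames; B is behind A.

20880 frames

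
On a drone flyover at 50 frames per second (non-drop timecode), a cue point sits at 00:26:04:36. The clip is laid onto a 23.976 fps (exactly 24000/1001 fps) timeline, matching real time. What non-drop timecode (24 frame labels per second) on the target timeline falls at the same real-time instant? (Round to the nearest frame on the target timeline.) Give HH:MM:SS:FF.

Source frame index: (0×3600 + 26×60 + 4) × 50 + 36 = 78236.
Real time: 78236 / (50) = 39118/25 s.
Target frame: (39118/25) × (24000/1001) = 37553280/1001 ≈ 37515.764 → 37516.
At 24 labels/s: frame 37516 → 00:26:03:04.

00:26:03:04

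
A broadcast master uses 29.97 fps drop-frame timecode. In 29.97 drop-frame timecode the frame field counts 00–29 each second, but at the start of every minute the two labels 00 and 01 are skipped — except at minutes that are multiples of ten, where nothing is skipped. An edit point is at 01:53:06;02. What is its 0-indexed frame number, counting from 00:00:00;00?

203378

Complete 10-minute blocks: 11, each 17982 frames → 197802.
Remaining 3 whole minutes in the current block: 1800 + 2 × 1798 = 5396 frames.
Within the current minute: 6 × 30 + 2 − 2 = 180 (labels ;00/;01 skipped at this minute). Total = 197802 + 5396 + 180 = 203378.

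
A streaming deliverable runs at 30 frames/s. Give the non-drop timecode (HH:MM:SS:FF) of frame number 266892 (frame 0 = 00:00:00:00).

02:28:16:12

266892 ÷ 30 = 8896 full seconds, remainder 12 frames.
8896 s = 2 h 28 min 16 s.
Timecode: 02:28:16:12.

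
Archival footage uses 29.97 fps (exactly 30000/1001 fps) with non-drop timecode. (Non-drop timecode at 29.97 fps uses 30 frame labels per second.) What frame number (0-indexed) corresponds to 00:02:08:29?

Total seconds to the label: (0 × 3600 + 2 × 60 + 8) = 128.
Frame index = 128 × 30 + 29 = 3869.

frame 3869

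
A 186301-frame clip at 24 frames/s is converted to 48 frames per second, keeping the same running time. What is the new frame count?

372602 frames

Target frames = source frames × (target rate / source rate) = 186301 × (48)/(24) = 186301 × 2 = 372602.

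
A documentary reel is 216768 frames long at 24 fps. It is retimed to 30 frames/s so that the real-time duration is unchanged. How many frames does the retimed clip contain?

Target frames = source frames × (target rate / source rate) = 216768 × (30)/(24) = 216768 × 5/4 = 270960.

270960 frames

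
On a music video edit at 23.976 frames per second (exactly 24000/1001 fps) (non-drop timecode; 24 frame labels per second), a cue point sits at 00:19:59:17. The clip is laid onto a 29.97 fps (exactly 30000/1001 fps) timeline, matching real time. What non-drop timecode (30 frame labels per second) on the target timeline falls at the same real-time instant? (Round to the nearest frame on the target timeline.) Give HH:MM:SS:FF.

00:19:59:21

Source frame index: (0×3600 + 19×60 + 59) × 24 + 17 = 28793.
Real time: 28793 / (24000/1001) = 28821793/24000 s.
Target frame: (28821793/24000) × (30000/1001) = 143965/4 ≈ 35991.250 → 35991.
At 30 labels/s: frame 35991 → 00:19:59:21.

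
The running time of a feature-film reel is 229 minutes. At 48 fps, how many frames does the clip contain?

229 min = 13740 s.
Frames = 13740 × 48 = 659520.

659520 frames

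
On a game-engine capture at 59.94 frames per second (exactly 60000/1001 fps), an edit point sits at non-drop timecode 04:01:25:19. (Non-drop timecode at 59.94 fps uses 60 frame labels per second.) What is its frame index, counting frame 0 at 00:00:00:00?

869119

Total seconds to the label: (4 × 3600 + 1 × 60 + 25) = 14485.
Frame index = 14485 × 60 + 19 = 869119.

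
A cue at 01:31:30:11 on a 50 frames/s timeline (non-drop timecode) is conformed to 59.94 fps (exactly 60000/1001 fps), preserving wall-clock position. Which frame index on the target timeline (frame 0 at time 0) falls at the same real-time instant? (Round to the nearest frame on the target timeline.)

Source frame index: (1×3600 + 31×60 + 30) × 50 + 11 = 274511.
Real time: 274511 / (50) = 274511/50 s.
Target frame: (274511/50) × (60000/1001) = 329413200/1001 ≈ 329084.116 → 329084.

frame 329084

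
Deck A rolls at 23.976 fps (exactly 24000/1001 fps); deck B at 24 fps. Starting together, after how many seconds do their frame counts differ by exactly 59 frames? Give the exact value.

59059/24 seconds

The gap grows by |24 − 24000/1001| = 24/1001 frames per second.
Time for a 59-frame gap: 59 ÷ (24/1001) = 59059/24 s.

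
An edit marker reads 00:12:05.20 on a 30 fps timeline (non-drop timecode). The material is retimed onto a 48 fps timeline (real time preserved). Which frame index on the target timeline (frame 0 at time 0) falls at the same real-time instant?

Source frame index: (0×3600 + 12×60 + 5) × 30 + 20 = 21770.
Real time: 21770 / (30) = 2177/3 s.
Target frame: (2177/3) × (48) = 34832.

frame 34832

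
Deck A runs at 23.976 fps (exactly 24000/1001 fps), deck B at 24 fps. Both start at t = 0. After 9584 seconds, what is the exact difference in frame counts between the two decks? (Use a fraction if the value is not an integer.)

A emits 24000/1001 × 9584 = 230016000/1001 frames; B emits 24 × 9584 = 230016.
Difference = 230016/1001 frames (≈ 229.7862); B is ahead of A.

230016/1001 frames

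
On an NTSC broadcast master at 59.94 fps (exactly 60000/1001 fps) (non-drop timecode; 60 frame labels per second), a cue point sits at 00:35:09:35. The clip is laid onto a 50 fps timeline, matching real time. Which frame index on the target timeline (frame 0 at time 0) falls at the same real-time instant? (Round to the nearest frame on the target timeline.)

Source frame index: (0×3600 + 35×60 + 9) × 60 + 35 = 126575.
Real time: 126575 / (60000/1001) = 5068063/2400 s.
Target frame: (5068063/2400) × (50) = 5068063/48 ≈ 105584.646 → 105585.

frame 105585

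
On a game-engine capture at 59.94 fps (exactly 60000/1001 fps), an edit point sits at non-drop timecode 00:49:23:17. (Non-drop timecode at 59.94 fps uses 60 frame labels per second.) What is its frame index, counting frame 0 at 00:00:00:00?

Total seconds to the label: (0 × 3600 + 49 × 60 + 23) = 2963.
Frame index = 2963 × 60 + 17 = 177797.

177797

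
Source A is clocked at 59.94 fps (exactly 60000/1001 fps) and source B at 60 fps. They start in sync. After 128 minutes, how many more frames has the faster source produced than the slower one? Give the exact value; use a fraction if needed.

460800/1001 frames

128 min = 7680 s.
A emits 60000/1001 × 7680 = 460800000/1001 frames; B emits 60 × 7680 = 460800.
Difference = 460800/1001 frames (≈ 460.3397); B is ahead of A.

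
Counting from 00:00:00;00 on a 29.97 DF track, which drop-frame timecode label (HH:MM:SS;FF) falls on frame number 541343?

05:01:02;25

Each 10-minute DF block holds 10 × 60 × 30 − 9 × 2 = 17982 frames. 541343 ÷ 17982 → 30 full blocks, remainder 1883.
Within the partial block the first minute is 1800 frames and each further minute 1798, so 1 further minute boundary passed. Total skipped labels = 18 × 30 + 2 × 1 = 542.
Non-drop label index = 541343 + 542 = 541885; at 30 labels/s that is 05:01:02:25, i.e. DF 05:01:02;25.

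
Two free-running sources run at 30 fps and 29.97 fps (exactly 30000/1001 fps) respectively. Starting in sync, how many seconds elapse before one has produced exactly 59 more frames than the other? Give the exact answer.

The gap grows by |30000/1001 − 30| = 30/1001 frames per second.
Time for a 59-frame gap: 59 ÷ (30/1001) = 59059/30 s.

59059/30 seconds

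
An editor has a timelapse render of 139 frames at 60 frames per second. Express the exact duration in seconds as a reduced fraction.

Running time = 139 ÷ (60) = 139 × 1/60 = 139/60 s.

139/60 seconds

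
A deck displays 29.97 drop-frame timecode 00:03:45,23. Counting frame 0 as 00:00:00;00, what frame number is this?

6767

As if non-drop at 30 labels/s: (0 × 3600 + 3 × 60 + 45) × 30 + 23 = 6773.
Minute boundaries passed: 3; those not divisible by 10: 3 − 0 = 3; dropped labels = 2 × 3 = 6.
Actual frame index = 6773 − 6 = 6767.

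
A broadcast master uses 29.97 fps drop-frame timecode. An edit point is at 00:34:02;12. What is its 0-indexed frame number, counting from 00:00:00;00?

61210

Complete 10-minute blocks: 3, each 17982 frames → 53946.
Remaining 4 whole minutes in the current block: 1800 + 3 × 1798 = 7194 frames.
Within the current minute: 2 × 30 + 12 − 2 = 70 (labels ;00/;01 skipped at this minute). Total = 53946 + 7194 + 70 = 61210.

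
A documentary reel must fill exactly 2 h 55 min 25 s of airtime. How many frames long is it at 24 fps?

252600 frames

2 h 55 min 25 s = 10525 s.
Frames = 10525 × 24 = 252600.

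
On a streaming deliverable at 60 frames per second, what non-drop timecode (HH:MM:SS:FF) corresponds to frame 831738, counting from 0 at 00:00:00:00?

03:51:02:18

831738 ÷ 60 = 13862 full seconds, remainder 18 frames.
13862 s = 3 h 51 min 2 s.
Timecode: 03:51:02:18.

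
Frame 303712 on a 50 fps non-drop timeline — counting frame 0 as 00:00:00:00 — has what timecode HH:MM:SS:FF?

01:41:14:12

303712 ÷ 50 = 6074 full seconds, remainder 12 frames.
6074 s = 1 h 41 min 14 s.
Timecode: 01:41:14:12.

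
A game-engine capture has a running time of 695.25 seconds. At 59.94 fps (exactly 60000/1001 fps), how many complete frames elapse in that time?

Frames = 695.25 × 60000/1001 = 41715000/1001 ≈ 41673.3267.
Complete frames: 41673.

41673 frames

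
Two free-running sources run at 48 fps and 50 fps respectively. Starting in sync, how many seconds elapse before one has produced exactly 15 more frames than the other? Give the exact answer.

The gap grows by |50 − 48| = 2 frames per second.
Time for a 15-frame gap: 15 ÷ (2) = 7.5 s.

7.5 seconds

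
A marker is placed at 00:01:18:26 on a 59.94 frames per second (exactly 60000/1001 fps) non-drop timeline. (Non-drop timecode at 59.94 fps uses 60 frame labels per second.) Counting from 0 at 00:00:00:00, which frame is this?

Total seconds to the label: (0 × 3600 + 1 × 60 + 18) = 78.
Frame index = 78 × 60 + 26 = 4706.

frame 4706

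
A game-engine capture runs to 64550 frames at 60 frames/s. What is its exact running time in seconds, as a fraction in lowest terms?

Running time = 64550 ÷ (60) = 64550 × 1/60 = 6455/6 s.

6455/6 seconds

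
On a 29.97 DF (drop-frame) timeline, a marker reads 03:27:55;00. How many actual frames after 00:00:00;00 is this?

As if non-drop at 30 labels/s: (3 × 3600 + 27 × 60 + 55) × 30 + 0 = 374250.
Minute boundaries passed: 207; those not divisible by 10: 207 − 20 = 187; dropped labels = 2 × 187 = 374.
Actual frame index = 374250 − 374 = 373876.

373876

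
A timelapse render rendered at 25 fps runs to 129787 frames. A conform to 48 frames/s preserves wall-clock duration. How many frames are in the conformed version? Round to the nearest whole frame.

249191 frames

Frames at target rate = 129787 × (48) / (25) = 6229776/25 ≈ 249191.040.
Nearest whole frame: 249191.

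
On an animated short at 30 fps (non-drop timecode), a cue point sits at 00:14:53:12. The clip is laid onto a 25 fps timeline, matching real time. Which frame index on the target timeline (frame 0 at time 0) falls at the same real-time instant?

frame 22335

Source frame index: (0×3600 + 14×60 + 53) × 30 + 12 = 26802.
Real time: 26802 / (30) = 4467/5 s.
Target frame: (4467/5) × (25) = 22335.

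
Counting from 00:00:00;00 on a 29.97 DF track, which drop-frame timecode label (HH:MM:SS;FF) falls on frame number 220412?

02:02:34;12

Ten DF minutes hold 17982 frames, so frame 220412 lies in block 12 (frames 215784–233765) with 4628 frames into that block.
The block's first minute is 1800 frames and the rest 1798 each; 4628 frames reaches minute 2, so 12 × 18 + 2 × 2 = 220 labels have been skipped so far.
Adding those back, label number 220412 + 220 = 220632 at 30 labels/s is 7354 s + 12 f = 2 h 2 min 34 s frame 12, i.e. 02:02:34;12.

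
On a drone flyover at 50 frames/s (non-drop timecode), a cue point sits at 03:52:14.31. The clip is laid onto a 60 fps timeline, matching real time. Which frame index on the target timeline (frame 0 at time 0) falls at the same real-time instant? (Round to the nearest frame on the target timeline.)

Source frame index: (3×3600 + 52×60 + 14) × 50 + 31 = 696731.
Real time: 696731 / (50) = 696731/50 s.
Target frame: (696731/50) × (60) = 4180386/5 ≈ 836077.200 → 836077.

frame 836077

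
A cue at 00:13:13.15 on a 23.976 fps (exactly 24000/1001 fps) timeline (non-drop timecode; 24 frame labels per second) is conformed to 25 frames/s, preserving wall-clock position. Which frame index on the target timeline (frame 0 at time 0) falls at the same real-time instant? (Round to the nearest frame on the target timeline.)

frame 19860

Source frame index: (0×3600 + 13×60 + 13) × 24 + 15 = 19047.
Real time: 19047 / (24000/1001) = 6355349/8000 s.
Target frame: (6355349/8000) × (25) = 6355349/320 ≈ 19860.466 → 19860.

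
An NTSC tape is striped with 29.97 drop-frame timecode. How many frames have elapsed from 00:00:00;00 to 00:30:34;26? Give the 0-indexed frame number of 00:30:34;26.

54992

As if non-drop at 30 labels/s: (0 × 3600 + 30 × 60 + 34) × 30 + 26 = 55046.
Minute boundaries passed: 30; those not divisible by 10: 30 − 3 = 27; dropped labels = 2 × 27 = 54.
Actual frame index = 55046 − 54 = 54992.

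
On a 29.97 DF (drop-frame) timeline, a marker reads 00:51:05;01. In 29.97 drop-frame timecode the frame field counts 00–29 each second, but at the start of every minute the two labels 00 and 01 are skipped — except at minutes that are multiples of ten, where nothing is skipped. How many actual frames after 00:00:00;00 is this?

91859

Complete 10-minute blocks: 5, each 17982 frames → 89910.
Remaining 1 whole minute in the current block: 1800 + 0 × 1798 = 1800 frames.
Within the current minute: 5 × 30 + 1 − 2 = 149 (labels ;00/;01 skipped at this minute). Total = 89910 + 1800 + 149 = 91859.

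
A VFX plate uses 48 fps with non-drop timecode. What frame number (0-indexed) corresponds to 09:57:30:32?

Total seconds to the label: (9 × 3600 + 57 × 60 + 30) = 35850.
Frame index = 35850 × 48 + 32 = 1720832.

frame 1720832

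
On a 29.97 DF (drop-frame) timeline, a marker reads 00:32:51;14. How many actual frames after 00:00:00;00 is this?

59086

Complete 10-minute blocks: 3, each 17982 frames → 53946.
Remaining 2 whole minutes in the current block: 1800 + 1 × 1798 = 3598 frames.
Within the current minute: 51 × 30 + 14 − 2 = 1542 (labels ;00/;01 skipped at this minute). Total = 53946 + 3598 + 1542 = 59086.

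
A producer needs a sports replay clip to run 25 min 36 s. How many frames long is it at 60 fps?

25 min 36 s = 1536 s.
Frames = 1536 × 60 = 92160.

92160 frames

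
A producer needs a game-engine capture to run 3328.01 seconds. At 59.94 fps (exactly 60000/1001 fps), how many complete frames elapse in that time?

Frames = 3328.01 × 60000/1001 = 28525800/143 ≈ 199481.1189.
Complete frames: 199481.

199481 frames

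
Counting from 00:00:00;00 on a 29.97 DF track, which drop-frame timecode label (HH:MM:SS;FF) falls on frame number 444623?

Ten DF minutes hold 17982 frames, so frame 444623 lies in block 24 (frames 431568–449549) with 13055 frames into that block.
The block's first minute is 1800 frames and the rest 1798 each; 13055 frames reaches minute 7, so 24 × 18 + 7 × 2 = 446 labels have been skipped so far.
Adding those back, label number 444623 + 446 = 445069 at 30 labels/s is 14835 s + 19 f = 4 h 7 min 15 s frame 19, i.e. 04:07:15;19.

04:07:15;19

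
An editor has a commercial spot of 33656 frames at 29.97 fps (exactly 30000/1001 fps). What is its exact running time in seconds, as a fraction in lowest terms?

4211207/3750 seconds

Running time = 33656 ÷ (30000/1001) = 33656 × 1001/30000 = 4211207/3750 s.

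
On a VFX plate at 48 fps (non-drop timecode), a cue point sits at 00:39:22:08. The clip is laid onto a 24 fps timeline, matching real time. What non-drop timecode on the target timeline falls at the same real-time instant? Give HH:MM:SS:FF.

Source frame index: (0×3600 + 39×60 + 22) × 48 + 8 = 113384.
Real time: 113384 / (48) = 14173/6 s.
Target frame: (14173/6) × (24) = 56692.
At 24 labels/s: frame 56692 → 00:39:22:04.

00:39:22:04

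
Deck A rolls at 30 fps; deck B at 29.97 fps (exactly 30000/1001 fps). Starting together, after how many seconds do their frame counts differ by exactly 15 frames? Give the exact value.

The gap grows by |30000/1001 − 30| = 30/1001 frames per second.
Time for a 15-frame gap: 15 ÷ (30/1001) = 500.5 s.

500.5 seconds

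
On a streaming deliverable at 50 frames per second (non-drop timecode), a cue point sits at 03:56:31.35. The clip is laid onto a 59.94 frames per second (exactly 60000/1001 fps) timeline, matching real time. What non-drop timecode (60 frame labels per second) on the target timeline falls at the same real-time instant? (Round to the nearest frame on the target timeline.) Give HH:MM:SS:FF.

03:56:17:31

Source frame index: (3×3600 + 56×60 + 31) × 50 + 35 = 709585.
Real time: 709585 / (50) = 141917/10 s.
Target frame: (141917/10) × (60000/1001) = 851502000/1001 ≈ 850651.349 → 850651.
At 60 labels/s: frame 850651 → 03:56:17:31.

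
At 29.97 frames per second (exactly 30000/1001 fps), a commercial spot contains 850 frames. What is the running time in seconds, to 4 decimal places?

Running time = 850 × 1001/30000 = 17017/600 s ≈ 28.3617 s.

28.3617 seconds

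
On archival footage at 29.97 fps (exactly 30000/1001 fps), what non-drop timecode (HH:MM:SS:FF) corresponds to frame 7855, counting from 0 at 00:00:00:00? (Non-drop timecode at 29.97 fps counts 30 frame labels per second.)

7855 ÷ 30 = 261 full seconds, remainder 25 frames.
261 s = 0 h 4 min 21 s.
Timecode: 00:04:21:25.

00:04:21:25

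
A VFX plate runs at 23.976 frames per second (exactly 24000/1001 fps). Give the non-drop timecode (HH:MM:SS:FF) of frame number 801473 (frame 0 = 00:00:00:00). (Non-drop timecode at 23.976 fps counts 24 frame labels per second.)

09:16:34:17

801473 ÷ 24 = 33394 full seconds, remainder 17 frames.
33394 s = 9 h 16 min 34 s.
Timecode: 09:16:34:17.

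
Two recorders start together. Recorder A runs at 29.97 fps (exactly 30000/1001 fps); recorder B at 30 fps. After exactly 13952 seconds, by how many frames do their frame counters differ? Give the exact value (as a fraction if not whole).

A emits 30000/1001 × 13952 = 418560000/1001 frames; B emits 30 × 13952 = 418560.
Difference = 418560/1001 frames (≈ 418.1419); B is ahead of A.

418560/1001 frames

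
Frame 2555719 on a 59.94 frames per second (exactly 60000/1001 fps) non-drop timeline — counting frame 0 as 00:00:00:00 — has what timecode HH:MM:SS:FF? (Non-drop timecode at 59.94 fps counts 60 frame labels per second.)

11:49:55:19

2555719 ÷ 60 = 42595 full seconds, remainder 19 frames.
42595 s = 11 h 49 min 55 s.
Timecode: 11:49:55:19.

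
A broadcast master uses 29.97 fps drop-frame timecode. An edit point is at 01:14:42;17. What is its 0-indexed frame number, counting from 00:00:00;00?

Complete 10-minute blocks: 7, each 17982 frames → 125874.
Remaining 4 whole minutes in the current block: 1800 + 3 × 1798 = 7194 frames.
Within the current minute: 42 × 30 + 17 − 2 = 1275 (labels ;00/;01 skipped at this minute). Total = 125874 + 7194 + 1275 = 134343.

134343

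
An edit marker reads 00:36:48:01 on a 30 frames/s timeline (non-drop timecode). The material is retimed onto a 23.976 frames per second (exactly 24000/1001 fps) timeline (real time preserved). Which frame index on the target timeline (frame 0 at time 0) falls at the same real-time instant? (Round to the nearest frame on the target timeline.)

frame 52940

Source frame index: (0×3600 + 36×60 + 48) × 30 + 1 = 66241.
Real time: 66241 / (30) = 66241/30 s.
Target frame: (66241/30) × (24000/1001) = 7570400/143 ≈ 52939.860 → 52940.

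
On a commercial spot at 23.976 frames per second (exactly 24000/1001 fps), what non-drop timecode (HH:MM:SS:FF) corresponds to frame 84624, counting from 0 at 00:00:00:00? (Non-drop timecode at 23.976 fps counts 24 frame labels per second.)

00:58:46:00

84624 ÷ 24 = 3526 full seconds, remainder 0 frames.
3526 s = 0 h 58 min 46 s.
Timecode: 00:58:46:00.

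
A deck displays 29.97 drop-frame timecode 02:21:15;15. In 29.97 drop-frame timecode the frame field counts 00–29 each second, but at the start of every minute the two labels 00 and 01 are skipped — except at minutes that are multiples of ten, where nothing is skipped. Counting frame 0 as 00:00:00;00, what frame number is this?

254011

As if non-drop at 30 labels/s: (2 × 3600 + 21 × 60 + 15) × 30 + 15 = 254265.
Minute boundaries passed: 141; those not divisible by 10: 141 − 14 = 127; dropped labels = 2 × 127 = 254.
Actual frame index = 254265 − 254 = 254011.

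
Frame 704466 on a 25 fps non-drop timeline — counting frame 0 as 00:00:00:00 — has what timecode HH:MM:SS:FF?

07:49:38:16

704466 ÷ 25 = 28178 full seconds, remainder 16 frames.
28178 s = 7 h 49 min 38 s.
Timecode: 07:49:38:16.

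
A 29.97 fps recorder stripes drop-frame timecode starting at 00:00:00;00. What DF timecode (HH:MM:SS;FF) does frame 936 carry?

00:00:31;06

Ten DF minutes hold 17982 frames, so frame 936 lies in block 0 (frames 0–17981) with 936 frames into that block.
The block's first minute is 1800 frames and the rest 1798 each; 936 frames reaches minute 0, so 0 × 18 + 0 × 2 = 0 labels have been skipped so far.
Adding those back, label number 936 + 0 = 936 at 30 labels/s is 31 s + 6 f = 0 h 0 min 31 s frame 6, i.e. 00:00:31;06.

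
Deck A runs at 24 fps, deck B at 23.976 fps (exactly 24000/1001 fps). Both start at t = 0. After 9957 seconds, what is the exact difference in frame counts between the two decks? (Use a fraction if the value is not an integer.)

238968/1001 frames

A emits 24 × 9957 = 238968 frames; B emits 24000/1001 × 9957 = 238968000/1001.
Difference = 238968/1001 frames (≈ 238.7293); B is behind A.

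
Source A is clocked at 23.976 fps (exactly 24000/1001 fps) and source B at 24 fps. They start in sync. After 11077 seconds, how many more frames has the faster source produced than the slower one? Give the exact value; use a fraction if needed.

A emits 24000/1001 × 11077 = 24168000/91 frames; B emits 24 × 11077 = 265848.
Difference = 24168/91 frames (≈ 265.5824); B is ahead of A.

24168/91 frames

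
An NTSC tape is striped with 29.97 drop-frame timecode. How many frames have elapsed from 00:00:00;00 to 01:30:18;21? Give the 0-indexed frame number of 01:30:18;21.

Complete 10-minute blocks: 9, each 17982 frames → 161838.
Remaining 0 whole minutes in the current block: 0 frames.
Within the current minute: 18 × 30 + 21 = 561. Total = 161838 + 0 + 561 = 162399.

162399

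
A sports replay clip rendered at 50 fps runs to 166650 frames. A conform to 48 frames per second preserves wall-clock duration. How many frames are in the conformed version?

Target frames = source frames × (target rate / source rate) = 166650 × (48)/(50) = 166650 × 24/25 = 159984.

159984 frames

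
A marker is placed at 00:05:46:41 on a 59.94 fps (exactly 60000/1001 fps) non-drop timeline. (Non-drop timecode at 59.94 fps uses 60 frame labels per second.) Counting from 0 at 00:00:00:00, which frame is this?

Total seconds to the label: (0 × 3600 + 5 × 60 + 46) = 346.
Frame index = 346 × 60 + 41 = 20801.

frame 20801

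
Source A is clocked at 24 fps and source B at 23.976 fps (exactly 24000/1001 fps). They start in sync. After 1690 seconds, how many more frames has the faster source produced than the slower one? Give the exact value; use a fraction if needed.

A emits 24 × 1690 = 40560 frames; B emits 24000/1001 × 1690 = 3120000/77.
Difference = 3120/77 frames (≈ 40.5195); B is behind A.

3120/77 frames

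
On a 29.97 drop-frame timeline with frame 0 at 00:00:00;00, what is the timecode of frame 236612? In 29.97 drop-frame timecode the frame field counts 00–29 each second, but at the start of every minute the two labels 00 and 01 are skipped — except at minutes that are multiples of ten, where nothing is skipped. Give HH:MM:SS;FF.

Each 10-minute DF block holds 10 × 60 × 30 − 9 × 2 = 17982 frames. 236612 ÷ 17982 → 13 full blocks, remainder 2846.
Within the partial block the first minute is 1800 frames and each further minute 1798, so 1 further minute boundary passed. Total skipped labels = 18 × 13 + 2 × 1 = 236.
Non-drop label index = 236612 + 236 = 236848; at 30 labels/s that is 02:11:34:28, i.e. DF 02:11:34;28.

02:11:34;28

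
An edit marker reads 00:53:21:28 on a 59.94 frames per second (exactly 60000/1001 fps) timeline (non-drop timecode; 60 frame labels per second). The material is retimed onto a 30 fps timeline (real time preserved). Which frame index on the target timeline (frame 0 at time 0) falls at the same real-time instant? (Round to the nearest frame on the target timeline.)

Source frame index: (0×3600 + 53×60 + 21) × 60 + 28 = 192088.
Real time: 192088 / (60000/1001) = 24035011/7500 s.
Target frame: (24035011/7500) × (30) = 24035011/250 ≈ 96140.044 → 96140.

frame 96140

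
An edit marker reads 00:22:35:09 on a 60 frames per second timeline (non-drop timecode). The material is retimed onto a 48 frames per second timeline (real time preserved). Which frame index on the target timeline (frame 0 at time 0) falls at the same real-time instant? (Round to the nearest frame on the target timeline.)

frame 65047

Source frame index: (0×3600 + 22×60 + 35) × 60 + 9 = 81309.
Real time: 81309 / (60) = 27103/20 s.
Target frame: (27103/20) × (48) = 325236/5 ≈ 65047.200 → 65047.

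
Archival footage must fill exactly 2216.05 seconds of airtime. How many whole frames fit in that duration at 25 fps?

55401 frames

Frames = 2216.05 × 25 = 221605/4 ≈ 55401.2500.
Complete frames: 55401.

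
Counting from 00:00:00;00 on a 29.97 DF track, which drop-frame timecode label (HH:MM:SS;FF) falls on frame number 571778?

Ten DF minutes hold 17982 frames, so frame 571778 lies in block 31 (frames 557442–575423) with 14336 frames into that block.
The block's first minute is 1800 frames and the rest 1798 each; 14336 frames reaches minute 7, so 31 × 18 + 7 × 2 = 572 labels have been skipped so far.
Adding those back, label number 571778 + 572 = 572350 at 30 labels/s is 19078 s + 10 f = 5 h 17 min 58 s frame 10, i.e. 05:17:58;10.

05:17:58;10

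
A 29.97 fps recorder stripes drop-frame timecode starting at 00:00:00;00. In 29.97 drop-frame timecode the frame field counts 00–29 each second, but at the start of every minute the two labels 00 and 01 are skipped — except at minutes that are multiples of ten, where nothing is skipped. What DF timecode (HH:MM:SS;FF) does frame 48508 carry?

Ten DF minutes hold 17982 frames, so frame 48508 lies in block 2 (frames 35964–53945) with 12544 frames into that block.
The block's first minute is 1800 frames and the rest 1798 each; 12544 frames reaches minute 6, so 2 × 18 + 6 × 2 = 48 labels have been skipped so far.
Adding those back, label number 48508 + 48 = 48556 at 30 labels/s is 1618 s + 16 f = 0 h 26 min 58 s frame 16, i.e. 00:26:58;16.

00:26:58;16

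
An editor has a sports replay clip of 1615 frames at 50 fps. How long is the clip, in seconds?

32.3 seconds

Running time = 1615 / (50) = 32.3 s.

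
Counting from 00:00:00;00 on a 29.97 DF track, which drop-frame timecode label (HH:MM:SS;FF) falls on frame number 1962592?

18:11:25;06

Each 10-minute DF block holds 10 × 60 × 30 − 9 × 2 = 17982 frames. 1962592 ÷ 17982 → 109 full blocks, remainder 2554.
Within the partial block the first minute is 1800 frames and each further minute 1798, so 1 further minute boundary passed. Total skipped labels = 18 × 109 + 2 × 1 = 1964.
Non-drop label index = 1962592 + 1964 = 1964556; at 30 labels/s that is 18:11:25:06, i.e. DF 18:11:25;06.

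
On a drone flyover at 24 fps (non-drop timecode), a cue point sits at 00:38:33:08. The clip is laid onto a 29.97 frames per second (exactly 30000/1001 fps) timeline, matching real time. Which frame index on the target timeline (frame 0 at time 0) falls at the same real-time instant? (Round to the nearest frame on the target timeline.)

Source frame index: (0×3600 + 38×60 + 33) × 24 + 8 = 55520.
Real time: 55520 / (24) = 6940/3 s.
Target frame: (6940/3) × (30000/1001) = 69400000/1001 ≈ 69330.669 → 69331.

frame 69331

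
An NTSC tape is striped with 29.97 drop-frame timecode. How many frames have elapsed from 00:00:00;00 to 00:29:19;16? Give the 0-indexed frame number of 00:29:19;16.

52732

Complete 10-minute blocks: 2, each 17982 frames → 35964.
Remaining 9 whole minutes in the current block: 1800 + 8 × 1798 = 16184 frames.
Within the current minute: 19 × 30 + 16 − 2 = 584 (labels ;00/;01 skipped at this minute). Total = 35964 + 16184 + 584 = 52732.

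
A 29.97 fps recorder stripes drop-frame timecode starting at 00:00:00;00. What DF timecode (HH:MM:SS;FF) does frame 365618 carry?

03:23:19;14

Each 10-minute DF block holds 10 × 60 × 30 − 9 × 2 = 17982 frames. 365618 ÷ 17982 → 20 full blocks, remainder 5978.
Within the partial block the first minute is 1800 frames and each further minute 1798, so 3 further minute boundaries passed. Total skipped labels = 18 × 20 + 2 × 3 = 366.
Non-drop label index = 365618 + 366 = 365984; at 30 labels/s that is 03:23:19:14, i.e. DF 03:23:19;14.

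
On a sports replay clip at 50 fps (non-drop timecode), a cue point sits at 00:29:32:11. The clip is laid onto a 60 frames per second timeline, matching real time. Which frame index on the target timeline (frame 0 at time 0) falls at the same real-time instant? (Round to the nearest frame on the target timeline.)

Source frame index: (0×3600 + 29×60 + 32) × 50 + 11 = 88611.
Real time: 88611 / (50) = 88611/50 s.
Target frame: (88611/50) × (60) = 531666/5 ≈ 106333.200 → 106333.

frame 106333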